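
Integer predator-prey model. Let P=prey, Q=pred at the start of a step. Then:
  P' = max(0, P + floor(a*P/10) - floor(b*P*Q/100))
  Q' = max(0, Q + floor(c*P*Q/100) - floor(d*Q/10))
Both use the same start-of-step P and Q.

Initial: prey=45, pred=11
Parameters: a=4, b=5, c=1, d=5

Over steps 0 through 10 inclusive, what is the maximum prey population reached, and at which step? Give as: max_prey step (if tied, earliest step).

Step 1: prey: 45+18-24=39; pred: 11+4-5=10
Step 2: prey: 39+15-19=35; pred: 10+3-5=8
Step 3: prey: 35+14-14=35; pred: 8+2-4=6
Step 4: prey: 35+14-10=39; pred: 6+2-3=5
Step 5: prey: 39+15-9=45; pred: 5+1-2=4
Step 6: prey: 45+18-9=54; pred: 4+1-2=3
Step 7: prey: 54+21-8=67; pred: 3+1-1=3
Step 8: prey: 67+26-10=83; pred: 3+2-1=4
Step 9: prey: 83+33-16=100; pred: 4+3-2=5
Step 10: prey: 100+40-25=115; pred: 5+5-2=8
Max prey = 115 at step 10

Answer: 115 10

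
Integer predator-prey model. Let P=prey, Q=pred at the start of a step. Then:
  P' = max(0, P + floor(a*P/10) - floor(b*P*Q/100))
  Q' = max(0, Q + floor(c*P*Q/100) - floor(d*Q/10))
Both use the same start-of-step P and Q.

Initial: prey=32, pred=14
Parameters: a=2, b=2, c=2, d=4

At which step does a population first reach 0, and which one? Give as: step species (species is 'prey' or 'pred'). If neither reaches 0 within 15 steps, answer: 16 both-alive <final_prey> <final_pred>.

Step 1: prey: 32+6-8=30; pred: 14+8-5=17
Step 2: prey: 30+6-10=26; pred: 17+10-6=21
Step 3: prey: 26+5-10=21; pred: 21+10-8=23
Step 4: prey: 21+4-9=16; pred: 23+9-9=23
Step 5: prey: 16+3-7=12; pred: 23+7-9=21
Step 6: prey: 12+2-5=9; pred: 21+5-8=18
Step 7: prey: 9+1-3=7; pred: 18+3-7=14
Step 8: prey: 7+1-1=7; pred: 14+1-5=10
Step 9: prey: 7+1-1=7; pred: 10+1-4=7
Step 10: prey: 7+1-0=8; pred: 7+0-2=5
Step 11: prey: 8+1-0=9; pred: 5+0-2=3
Step 12: prey: 9+1-0=10; pred: 3+0-1=2
Step 13: prey: 10+2-0=12; pred: 2+0-0=2
Step 14: prey: 12+2-0=14; pred: 2+0-0=2
Step 15: prey: 14+2-0=16; pred: 2+0-0=2
No extinction within 15 steps

Answer: 16 both-alive 16 2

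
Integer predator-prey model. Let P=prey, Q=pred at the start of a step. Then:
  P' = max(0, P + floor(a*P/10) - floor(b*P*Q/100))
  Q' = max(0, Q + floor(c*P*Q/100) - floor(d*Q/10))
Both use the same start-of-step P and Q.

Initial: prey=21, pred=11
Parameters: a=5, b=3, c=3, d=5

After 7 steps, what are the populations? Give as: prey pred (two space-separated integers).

Step 1: prey: 21+10-6=25; pred: 11+6-5=12
Step 2: prey: 25+12-9=28; pred: 12+9-6=15
Step 3: prey: 28+14-12=30; pred: 15+12-7=20
Step 4: prey: 30+15-18=27; pred: 20+18-10=28
Step 5: prey: 27+13-22=18; pred: 28+22-14=36
Step 6: prey: 18+9-19=8; pred: 36+19-18=37
Step 7: prey: 8+4-8=4; pred: 37+8-18=27

Answer: 4 27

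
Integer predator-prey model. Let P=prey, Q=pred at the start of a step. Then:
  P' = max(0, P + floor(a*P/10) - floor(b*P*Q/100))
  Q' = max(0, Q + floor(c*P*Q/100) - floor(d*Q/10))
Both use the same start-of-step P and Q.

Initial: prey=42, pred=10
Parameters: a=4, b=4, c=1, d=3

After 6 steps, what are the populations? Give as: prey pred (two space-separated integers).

Step 1: prey: 42+16-16=42; pred: 10+4-3=11
Step 2: prey: 42+16-18=40; pred: 11+4-3=12
Step 3: prey: 40+16-19=37; pred: 12+4-3=13
Step 4: prey: 37+14-19=32; pred: 13+4-3=14
Step 5: prey: 32+12-17=27; pred: 14+4-4=14
Step 6: prey: 27+10-15=22; pred: 14+3-4=13

Answer: 22 13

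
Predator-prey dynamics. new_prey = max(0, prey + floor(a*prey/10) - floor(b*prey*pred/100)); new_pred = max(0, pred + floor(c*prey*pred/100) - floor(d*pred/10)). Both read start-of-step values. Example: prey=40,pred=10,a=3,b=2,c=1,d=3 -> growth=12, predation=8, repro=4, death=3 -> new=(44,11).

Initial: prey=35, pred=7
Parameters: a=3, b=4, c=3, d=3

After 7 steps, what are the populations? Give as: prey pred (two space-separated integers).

Step 1: prey: 35+10-9=36; pred: 7+7-2=12
Step 2: prey: 36+10-17=29; pred: 12+12-3=21
Step 3: prey: 29+8-24=13; pred: 21+18-6=33
Step 4: prey: 13+3-17=0; pred: 33+12-9=36
Step 5: prey: 0+0-0=0; pred: 36+0-10=26
Step 6: prey: 0+0-0=0; pred: 26+0-7=19
Step 7: prey: 0+0-0=0; pred: 19+0-5=14

Answer: 0 14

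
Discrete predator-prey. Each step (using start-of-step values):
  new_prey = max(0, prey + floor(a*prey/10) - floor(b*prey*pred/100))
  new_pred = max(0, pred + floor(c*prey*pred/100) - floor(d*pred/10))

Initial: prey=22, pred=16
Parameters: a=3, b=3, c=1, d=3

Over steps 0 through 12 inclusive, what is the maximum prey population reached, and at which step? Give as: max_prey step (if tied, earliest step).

Step 1: prey: 22+6-10=18; pred: 16+3-4=15
Step 2: prey: 18+5-8=15; pred: 15+2-4=13
Step 3: prey: 15+4-5=14; pred: 13+1-3=11
Step 4: prey: 14+4-4=14; pred: 11+1-3=9
Step 5: prey: 14+4-3=15; pred: 9+1-2=8
Step 6: prey: 15+4-3=16; pred: 8+1-2=7
Step 7: prey: 16+4-3=17; pred: 7+1-2=6
Step 8: prey: 17+5-3=19; pred: 6+1-1=6
Step 9: prey: 19+5-3=21; pred: 6+1-1=6
Step 10: prey: 21+6-3=24; pred: 6+1-1=6
Step 11: prey: 24+7-4=27; pred: 6+1-1=6
Step 12: prey: 27+8-4=31; pred: 6+1-1=6
Max prey = 31 at step 12

Answer: 31 12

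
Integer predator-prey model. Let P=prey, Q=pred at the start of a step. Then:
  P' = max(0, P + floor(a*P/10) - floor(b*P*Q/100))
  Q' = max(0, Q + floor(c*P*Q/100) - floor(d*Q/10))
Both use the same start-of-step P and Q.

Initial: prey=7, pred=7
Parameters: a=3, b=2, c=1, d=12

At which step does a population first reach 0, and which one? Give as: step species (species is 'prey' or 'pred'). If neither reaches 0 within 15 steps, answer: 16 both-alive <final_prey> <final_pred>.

Step 1: prey: 7+2-0=9; pred: 7+0-8=0
First extinction: pred at step 1

Answer: 1 pred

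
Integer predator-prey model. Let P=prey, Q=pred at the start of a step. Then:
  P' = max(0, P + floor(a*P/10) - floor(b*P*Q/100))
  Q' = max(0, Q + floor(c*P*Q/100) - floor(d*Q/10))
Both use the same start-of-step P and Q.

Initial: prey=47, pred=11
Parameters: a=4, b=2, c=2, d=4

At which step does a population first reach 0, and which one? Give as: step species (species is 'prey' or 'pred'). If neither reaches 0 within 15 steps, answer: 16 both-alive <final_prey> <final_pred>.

Answer: 5 prey

Derivation:
Step 1: prey: 47+18-10=55; pred: 11+10-4=17
Step 2: prey: 55+22-18=59; pred: 17+18-6=29
Step 3: prey: 59+23-34=48; pred: 29+34-11=52
Step 4: prey: 48+19-49=18; pred: 52+49-20=81
Step 5: prey: 18+7-29=0; pred: 81+29-32=78
First extinction: prey at step 5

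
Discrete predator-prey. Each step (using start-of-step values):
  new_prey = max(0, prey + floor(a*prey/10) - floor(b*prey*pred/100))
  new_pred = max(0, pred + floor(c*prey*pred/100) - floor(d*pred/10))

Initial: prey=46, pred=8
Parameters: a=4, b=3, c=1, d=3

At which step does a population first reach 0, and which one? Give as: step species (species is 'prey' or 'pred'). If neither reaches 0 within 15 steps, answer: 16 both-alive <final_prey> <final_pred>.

Step 1: prey: 46+18-11=53; pred: 8+3-2=9
Step 2: prey: 53+21-14=60; pred: 9+4-2=11
Step 3: prey: 60+24-19=65; pred: 11+6-3=14
Step 4: prey: 65+26-27=64; pred: 14+9-4=19
Step 5: prey: 64+25-36=53; pred: 19+12-5=26
Step 6: prey: 53+21-41=33; pred: 26+13-7=32
Step 7: prey: 33+13-31=15; pred: 32+10-9=33
Step 8: prey: 15+6-14=7; pred: 33+4-9=28
Step 9: prey: 7+2-5=4; pred: 28+1-8=21
Step 10: prey: 4+1-2=3; pred: 21+0-6=15
Step 11: prey: 3+1-1=3; pred: 15+0-4=11
Step 12: prey: 3+1-0=4; pred: 11+0-3=8
Step 13: prey: 4+1-0=5; pred: 8+0-2=6
Step 14: prey: 5+2-0=7; pred: 6+0-1=5
Step 15: prey: 7+2-1=8; pred: 5+0-1=4
No extinction within 15 steps

Answer: 16 both-alive 8 4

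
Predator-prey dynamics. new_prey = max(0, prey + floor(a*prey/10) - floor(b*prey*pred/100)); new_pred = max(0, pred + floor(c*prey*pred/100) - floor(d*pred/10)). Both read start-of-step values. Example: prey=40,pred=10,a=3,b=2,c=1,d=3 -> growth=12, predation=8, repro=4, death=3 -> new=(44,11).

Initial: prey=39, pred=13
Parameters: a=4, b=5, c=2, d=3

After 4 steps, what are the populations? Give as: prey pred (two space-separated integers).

Answer: 0 17

Derivation:
Step 1: prey: 39+15-25=29; pred: 13+10-3=20
Step 2: prey: 29+11-29=11; pred: 20+11-6=25
Step 3: prey: 11+4-13=2; pred: 25+5-7=23
Step 4: prey: 2+0-2=0; pred: 23+0-6=17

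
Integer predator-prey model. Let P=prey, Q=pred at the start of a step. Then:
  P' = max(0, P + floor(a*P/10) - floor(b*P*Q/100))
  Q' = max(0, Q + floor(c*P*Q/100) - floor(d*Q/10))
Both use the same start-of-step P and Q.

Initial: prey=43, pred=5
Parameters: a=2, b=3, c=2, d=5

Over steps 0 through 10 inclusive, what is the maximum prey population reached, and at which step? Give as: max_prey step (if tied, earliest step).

Step 1: prey: 43+8-6=45; pred: 5+4-2=7
Step 2: prey: 45+9-9=45; pred: 7+6-3=10
Step 3: prey: 45+9-13=41; pred: 10+9-5=14
Step 4: prey: 41+8-17=32; pred: 14+11-7=18
Step 5: prey: 32+6-17=21; pred: 18+11-9=20
Step 6: prey: 21+4-12=13; pred: 20+8-10=18
Step 7: prey: 13+2-7=8; pred: 18+4-9=13
Step 8: prey: 8+1-3=6; pred: 13+2-6=9
Step 9: prey: 6+1-1=6; pred: 9+1-4=6
Step 10: prey: 6+1-1=6; pred: 6+0-3=3
Max prey = 45 at step 1

Answer: 45 1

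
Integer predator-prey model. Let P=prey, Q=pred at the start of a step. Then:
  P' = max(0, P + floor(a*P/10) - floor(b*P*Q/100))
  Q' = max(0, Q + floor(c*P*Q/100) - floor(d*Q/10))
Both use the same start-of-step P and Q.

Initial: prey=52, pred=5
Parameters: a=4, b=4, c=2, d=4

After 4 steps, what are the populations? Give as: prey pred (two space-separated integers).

Step 1: prey: 52+20-10=62; pred: 5+5-2=8
Step 2: prey: 62+24-19=67; pred: 8+9-3=14
Step 3: prey: 67+26-37=56; pred: 14+18-5=27
Step 4: prey: 56+22-60=18; pred: 27+30-10=47

Answer: 18 47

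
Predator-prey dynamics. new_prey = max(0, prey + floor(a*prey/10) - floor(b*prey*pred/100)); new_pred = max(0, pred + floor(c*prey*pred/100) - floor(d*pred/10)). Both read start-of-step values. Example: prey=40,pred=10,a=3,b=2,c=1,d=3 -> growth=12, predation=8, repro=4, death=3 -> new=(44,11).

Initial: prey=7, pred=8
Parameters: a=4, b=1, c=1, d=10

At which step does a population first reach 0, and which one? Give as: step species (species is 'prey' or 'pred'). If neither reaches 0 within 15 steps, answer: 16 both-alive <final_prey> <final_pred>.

Step 1: prey: 7+2-0=9; pred: 8+0-8=0
First extinction: pred at step 1

Answer: 1 pred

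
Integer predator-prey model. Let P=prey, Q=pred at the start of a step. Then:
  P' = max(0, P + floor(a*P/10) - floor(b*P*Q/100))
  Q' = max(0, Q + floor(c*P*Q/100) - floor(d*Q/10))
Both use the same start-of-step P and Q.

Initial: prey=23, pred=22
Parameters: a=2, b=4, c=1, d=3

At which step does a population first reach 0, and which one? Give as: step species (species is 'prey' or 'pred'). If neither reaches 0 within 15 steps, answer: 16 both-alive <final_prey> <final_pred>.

Answer: 16 both-alive 2 3

Derivation:
Step 1: prey: 23+4-20=7; pred: 22+5-6=21
Step 2: prey: 7+1-5=3; pred: 21+1-6=16
Step 3: prey: 3+0-1=2; pred: 16+0-4=12
Step 4: prey: 2+0-0=2; pred: 12+0-3=9
Step 5: prey: 2+0-0=2; pred: 9+0-2=7
Step 6: prey: 2+0-0=2; pred: 7+0-2=5
Step 7: prey: 2+0-0=2; pred: 5+0-1=4
Step 8: prey: 2+0-0=2; pred: 4+0-1=3
Step 9: prey: 2+0-0=2; pred: 3+0-0=3
Steps 10-15: state stable at prey=2, pred=3 (no change)
No extinction within 15 steps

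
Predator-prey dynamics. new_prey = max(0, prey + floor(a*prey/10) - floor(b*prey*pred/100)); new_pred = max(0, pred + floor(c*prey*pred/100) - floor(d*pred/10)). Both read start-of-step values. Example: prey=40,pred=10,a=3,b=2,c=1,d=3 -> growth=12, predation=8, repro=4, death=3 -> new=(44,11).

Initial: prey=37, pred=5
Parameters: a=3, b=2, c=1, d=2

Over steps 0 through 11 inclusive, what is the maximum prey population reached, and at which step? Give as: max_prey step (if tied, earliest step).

Answer: 77 5

Derivation:
Step 1: prey: 37+11-3=45; pred: 5+1-1=5
Step 2: prey: 45+13-4=54; pred: 5+2-1=6
Step 3: prey: 54+16-6=64; pred: 6+3-1=8
Step 4: prey: 64+19-10=73; pred: 8+5-1=12
Step 5: prey: 73+21-17=77; pred: 12+8-2=18
Step 6: prey: 77+23-27=73; pred: 18+13-3=28
Step 7: prey: 73+21-40=54; pred: 28+20-5=43
Step 8: prey: 54+16-46=24; pred: 43+23-8=58
Step 9: prey: 24+7-27=4; pred: 58+13-11=60
Step 10: prey: 4+1-4=1; pred: 60+2-12=50
Step 11: prey: 1+0-1=0; pred: 50+0-10=40
Max prey = 77 at step 5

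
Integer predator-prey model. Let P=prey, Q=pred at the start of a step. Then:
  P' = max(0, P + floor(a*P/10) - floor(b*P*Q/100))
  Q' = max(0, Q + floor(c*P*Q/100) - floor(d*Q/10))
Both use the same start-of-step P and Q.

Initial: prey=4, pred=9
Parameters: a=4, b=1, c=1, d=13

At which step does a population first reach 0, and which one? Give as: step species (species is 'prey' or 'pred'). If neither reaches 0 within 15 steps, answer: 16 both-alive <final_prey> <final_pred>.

Step 1: prey: 4+1-0=5; pred: 9+0-11=0
First extinction: pred at step 1

Answer: 1 pred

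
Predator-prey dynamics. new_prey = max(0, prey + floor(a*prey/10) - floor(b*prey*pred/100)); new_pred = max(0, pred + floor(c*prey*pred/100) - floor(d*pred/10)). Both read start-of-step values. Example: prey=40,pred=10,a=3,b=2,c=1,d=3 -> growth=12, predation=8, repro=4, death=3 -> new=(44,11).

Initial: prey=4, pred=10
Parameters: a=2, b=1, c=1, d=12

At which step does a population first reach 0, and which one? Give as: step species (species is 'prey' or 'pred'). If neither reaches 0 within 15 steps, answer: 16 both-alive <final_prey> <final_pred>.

Step 1: prey: 4+0-0=4; pred: 10+0-12=0
First extinction: pred at step 1

Answer: 1 pred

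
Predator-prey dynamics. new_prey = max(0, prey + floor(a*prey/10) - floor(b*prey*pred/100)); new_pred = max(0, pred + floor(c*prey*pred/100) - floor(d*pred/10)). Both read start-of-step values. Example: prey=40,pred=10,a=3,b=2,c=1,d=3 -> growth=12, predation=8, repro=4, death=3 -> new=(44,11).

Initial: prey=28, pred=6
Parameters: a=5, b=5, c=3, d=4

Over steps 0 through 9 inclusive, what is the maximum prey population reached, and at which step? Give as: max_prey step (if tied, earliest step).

Step 1: prey: 28+14-8=34; pred: 6+5-2=9
Step 2: prey: 34+17-15=36; pred: 9+9-3=15
Step 3: prey: 36+18-27=27; pred: 15+16-6=25
Step 4: prey: 27+13-33=7; pred: 25+20-10=35
Step 5: prey: 7+3-12=0; pred: 35+7-14=28
Step 6: prey: 0+0-0=0; pred: 28+0-11=17
Step 7: prey: 0+0-0=0; pred: 17+0-6=11
Step 8: prey: 0+0-0=0; pred: 11+0-4=7
Step 9: prey: 0+0-0=0; pred: 7+0-2=5
Max prey = 36 at step 2

Answer: 36 2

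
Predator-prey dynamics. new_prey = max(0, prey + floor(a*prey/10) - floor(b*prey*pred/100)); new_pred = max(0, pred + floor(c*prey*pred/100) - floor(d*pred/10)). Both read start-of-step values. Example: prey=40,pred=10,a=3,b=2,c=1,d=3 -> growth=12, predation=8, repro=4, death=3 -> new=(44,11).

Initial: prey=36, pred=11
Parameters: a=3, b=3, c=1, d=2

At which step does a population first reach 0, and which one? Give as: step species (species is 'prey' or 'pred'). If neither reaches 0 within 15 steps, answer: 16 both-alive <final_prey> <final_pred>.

Answer: 16 both-alive 12 5

Derivation:
Step 1: prey: 36+10-11=35; pred: 11+3-2=12
Step 2: prey: 35+10-12=33; pred: 12+4-2=14
Step 3: prey: 33+9-13=29; pred: 14+4-2=16
Step 4: prey: 29+8-13=24; pred: 16+4-3=17
Step 5: prey: 24+7-12=19; pred: 17+4-3=18
Step 6: prey: 19+5-10=14; pred: 18+3-3=18
Step 7: prey: 14+4-7=11; pred: 18+2-3=17
Step 8: prey: 11+3-5=9; pred: 17+1-3=15
Step 9: prey: 9+2-4=7; pred: 15+1-3=13
Step 10: prey: 7+2-2=7; pred: 13+0-2=11
Step 11: prey: 7+2-2=7; pred: 11+0-2=9
Step 12: prey: 7+2-1=8; pred: 9+0-1=8
Step 13: prey: 8+2-1=9; pred: 8+0-1=7
Step 14: prey: 9+2-1=10; pred: 7+0-1=6
Step 15: prey: 10+3-1=12; pred: 6+0-1=5
No extinction within 15 steps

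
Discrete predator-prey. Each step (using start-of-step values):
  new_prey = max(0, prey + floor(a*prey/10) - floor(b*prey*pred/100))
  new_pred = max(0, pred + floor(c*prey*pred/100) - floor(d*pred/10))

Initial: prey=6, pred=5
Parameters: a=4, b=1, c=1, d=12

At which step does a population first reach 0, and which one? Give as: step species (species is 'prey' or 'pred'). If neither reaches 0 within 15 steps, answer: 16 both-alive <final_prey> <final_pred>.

Answer: 1 pred

Derivation:
Step 1: prey: 6+2-0=8; pred: 5+0-6=0
First extinction: pred at step 1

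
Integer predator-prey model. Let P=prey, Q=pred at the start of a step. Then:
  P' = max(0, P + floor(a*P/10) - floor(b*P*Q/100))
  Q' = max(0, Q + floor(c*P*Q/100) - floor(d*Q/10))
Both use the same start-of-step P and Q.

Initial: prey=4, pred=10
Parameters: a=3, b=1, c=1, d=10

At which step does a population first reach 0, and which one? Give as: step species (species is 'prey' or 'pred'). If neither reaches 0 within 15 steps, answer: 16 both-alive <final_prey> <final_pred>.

Answer: 1 pred

Derivation:
Step 1: prey: 4+1-0=5; pred: 10+0-10=0
First extinction: pred at step 1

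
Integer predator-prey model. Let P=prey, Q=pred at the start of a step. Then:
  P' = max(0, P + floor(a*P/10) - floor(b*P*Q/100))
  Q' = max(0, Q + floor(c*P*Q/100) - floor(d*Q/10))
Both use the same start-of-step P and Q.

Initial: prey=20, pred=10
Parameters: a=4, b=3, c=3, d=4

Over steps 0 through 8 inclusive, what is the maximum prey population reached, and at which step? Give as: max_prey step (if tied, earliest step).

Step 1: prey: 20+8-6=22; pred: 10+6-4=12
Step 2: prey: 22+8-7=23; pred: 12+7-4=15
Step 3: prey: 23+9-10=22; pred: 15+10-6=19
Step 4: prey: 22+8-12=18; pred: 19+12-7=24
Step 5: prey: 18+7-12=13; pred: 24+12-9=27
Step 6: prey: 13+5-10=8; pred: 27+10-10=27
Step 7: prey: 8+3-6=5; pred: 27+6-10=23
Step 8: prey: 5+2-3=4; pred: 23+3-9=17
Max prey = 23 at step 2

Answer: 23 2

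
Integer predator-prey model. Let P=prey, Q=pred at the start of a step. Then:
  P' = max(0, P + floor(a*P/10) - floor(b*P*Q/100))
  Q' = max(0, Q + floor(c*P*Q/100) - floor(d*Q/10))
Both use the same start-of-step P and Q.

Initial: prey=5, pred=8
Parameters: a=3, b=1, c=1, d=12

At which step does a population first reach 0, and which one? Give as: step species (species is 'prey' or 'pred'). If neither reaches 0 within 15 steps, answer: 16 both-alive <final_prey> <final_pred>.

Answer: 1 pred

Derivation:
Step 1: prey: 5+1-0=6; pred: 8+0-9=0
First extinction: pred at step 1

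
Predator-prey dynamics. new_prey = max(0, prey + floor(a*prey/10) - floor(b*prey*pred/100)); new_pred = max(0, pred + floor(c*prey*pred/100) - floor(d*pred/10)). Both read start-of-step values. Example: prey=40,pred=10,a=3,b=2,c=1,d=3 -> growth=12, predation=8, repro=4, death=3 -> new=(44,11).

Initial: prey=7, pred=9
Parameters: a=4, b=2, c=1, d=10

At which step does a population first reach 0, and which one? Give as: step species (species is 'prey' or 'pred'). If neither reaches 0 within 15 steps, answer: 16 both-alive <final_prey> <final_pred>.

Step 1: prey: 7+2-1=8; pred: 9+0-9=0
First extinction: pred at step 1

Answer: 1 pred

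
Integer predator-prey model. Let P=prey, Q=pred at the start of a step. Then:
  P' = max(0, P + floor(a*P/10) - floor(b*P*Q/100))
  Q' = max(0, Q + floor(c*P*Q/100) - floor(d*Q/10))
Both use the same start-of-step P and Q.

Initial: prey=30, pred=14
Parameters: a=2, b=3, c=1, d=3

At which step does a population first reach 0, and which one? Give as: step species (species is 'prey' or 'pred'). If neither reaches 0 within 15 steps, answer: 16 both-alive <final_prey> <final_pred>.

Answer: 16 both-alive 24 3

Derivation:
Step 1: prey: 30+6-12=24; pred: 14+4-4=14
Step 2: prey: 24+4-10=18; pred: 14+3-4=13
Step 3: prey: 18+3-7=14; pred: 13+2-3=12
Step 4: prey: 14+2-5=11; pred: 12+1-3=10
Step 5: prey: 11+2-3=10; pred: 10+1-3=8
Step 6: prey: 10+2-2=10; pred: 8+0-2=6
Step 7: prey: 10+2-1=11; pred: 6+0-1=5
Step 8: prey: 11+2-1=12; pred: 5+0-1=4
Step 9: prey: 12+2-1=13; pred: 4+0-1=3
Step 10: prey: 13+2-1=14; pred: 3+0-0=3
Step 11: prey: 14+2-1=15; pred: 3+0-0=3
Step 12: prey: 15+3-1=17; pred: 3+0-0=3
Step 13: prey: 17+3-1=19; pred: 3+0-0=3
Step 14: prey: 19+3-1=21; pred: 3+0-0=3
Step 15: prey: 21+4-1=24; pred: 3+0-0=3
No extinction within 15 steps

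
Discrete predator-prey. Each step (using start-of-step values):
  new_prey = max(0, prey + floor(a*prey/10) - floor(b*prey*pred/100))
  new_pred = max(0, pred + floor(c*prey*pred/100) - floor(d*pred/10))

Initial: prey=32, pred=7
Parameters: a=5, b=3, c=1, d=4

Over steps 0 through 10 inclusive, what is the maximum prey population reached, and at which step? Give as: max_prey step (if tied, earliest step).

Answer: 116 6

Derivation:
Step 1: prey: 32+16-6=42; pred: 7+2-2=7
Step 2: prey: 42+21-8=55; pred: 7+2-2=7
Step 3: prey: 55+27-11=71; pred: 7+3-2=8
Step 4: prey: 71+35-17=89; pred: 8+5-3=10
Step 5: prey: 89+44-26=107; pred: 10+8-4=14
Step 6: prey: 107+53-44=116; pred: 14+14-5=23
Step 7: prey: 116+58-80=94; pred: 23+26-9=40
Step 8: prey: 94+47-112=29; pred: 40+37-16=61
Step 9: prey: 29+14-53=0; pred: 61+17-24=54
Step 10: prey: 0+0-0=0; pred: 54+0-21=33
Max prey = 116 at step 6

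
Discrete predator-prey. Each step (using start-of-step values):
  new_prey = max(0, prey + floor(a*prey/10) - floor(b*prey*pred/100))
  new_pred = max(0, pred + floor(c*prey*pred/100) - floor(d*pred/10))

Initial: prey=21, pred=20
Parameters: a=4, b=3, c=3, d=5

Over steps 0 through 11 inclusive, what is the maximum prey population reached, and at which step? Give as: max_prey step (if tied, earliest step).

Step 1: prey: 21+8-12=17; pred: 20+12-10=22
Step 2: prey: 17+6-11=12; pred: 22+11-11=22
Step 3: prey: 12+4-7=9; pred: 22+7-11=18
Step 4: prey: 9+3-4=8; pred: 18+4-9=13
Step 5: prey: 8+3-3=8; pred: 13+3-6=10
Step 6: prey: 8+3-2=9; pred: 10+2-5=7
Step 7: prey: 9+3-1=11; pred: 7+1-3=5
Step 8: prey: 11+4-1=14; pred: 5+1-2=4
Step 9: prey: 14+5-1=18; pred: 4+1-2=3
Step 10: prey: 18+7-1=24; pred: 3+1-1=3
Step 11: prey: 24+9-2=31; pred: 3+2-1=4
Max prey = 31 at step 11

Answer: 31 11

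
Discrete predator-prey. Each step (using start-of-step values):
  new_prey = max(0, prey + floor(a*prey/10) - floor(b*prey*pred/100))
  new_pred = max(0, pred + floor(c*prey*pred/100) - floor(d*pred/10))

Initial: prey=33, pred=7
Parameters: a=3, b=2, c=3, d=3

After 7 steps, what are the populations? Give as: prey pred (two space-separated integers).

Step 1: prey: 33+9-4=38; pred: 7+6-2=11
Step 2: prey: 38+11-8=41; pred: 11+12-3=20
Step 3: prey: 41+12-16=37; pred: 20+24-6=38
Step 4: prey: 37+11-28=20; pred: 38+42-11=69
Step 5: prey: 20+6-27=0; pred: 69+41-20=90
Step 6: prey: 0+0-0=0; pred: 90+0-27=63
Step 7: prey: 0+0-0=0; pred: 63+0-18=45

Answer: 0 45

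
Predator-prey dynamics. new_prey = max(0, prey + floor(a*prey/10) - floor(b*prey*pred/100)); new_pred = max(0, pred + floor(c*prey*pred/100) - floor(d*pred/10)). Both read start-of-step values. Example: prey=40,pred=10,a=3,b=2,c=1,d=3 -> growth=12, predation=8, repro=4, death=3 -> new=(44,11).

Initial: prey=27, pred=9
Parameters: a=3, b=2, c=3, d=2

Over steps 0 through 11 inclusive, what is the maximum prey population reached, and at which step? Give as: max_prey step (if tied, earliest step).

Answer: 31 1

Derivation:
Step 1: prey: 27+8-4=31; pred: 9+7-1=15
Step 2: prey: 31+9-9=31; pred: 15+13-3=25
Step 3: prey: 31+9-15=25; pred: 25+23-5=43
Step 4: prey: 25+7-21=11; pred: 43+32-8=67
Step 5: prey: 11+3-14=0; pred: 67+22-13=76
Step 6: prey: 0+0-0=0; pred: 76+0-15=61
Step 7: prey: 0+0-0=0; pred: 61+0-12=49
Step 8: prey: 0+0-0=0; pred: 49+0-9=40
Step 9: prey: 0+0-0=0; pred: 40+0-8=32
Step 10: prey: 0+0-0=0; pred: 32+0-6=26
Step 11: prey: 0+0-0=0; pred: 26+0-5=21
Max prey = 31 at step 1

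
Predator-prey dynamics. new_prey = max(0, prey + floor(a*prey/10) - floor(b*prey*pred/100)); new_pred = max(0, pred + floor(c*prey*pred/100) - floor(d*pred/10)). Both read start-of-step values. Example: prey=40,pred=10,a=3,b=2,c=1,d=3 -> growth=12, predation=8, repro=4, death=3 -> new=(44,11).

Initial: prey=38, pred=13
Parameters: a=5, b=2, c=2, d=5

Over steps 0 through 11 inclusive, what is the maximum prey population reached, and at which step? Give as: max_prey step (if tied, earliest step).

Answer: 59 3

Derivation:
Step 1: prey: 38+19-9=48; pred: 13+9-6=16
Step 2: prey: 48+24-15=57; pred: 16+15-8=23
Step 3: prey: 57+28-26=59; pred: 23+26-11=38
Step 4: prey: 59+29-44=44; pred: 38+44-19=63
Step 5: prey: 44+22-55=11; pred: 63+55-31=87
Step 6: prey: 11+5-19=0; pred: 87+19-43=63
Step 7: prey: 0+0-0=0; pred: 63+0-31=32
Step 8: prey: 0+0-0=0; pred: 32+0-16=16
Step 9: prey: 0+0-0=0; pred: 16+0-8=8
Step 10: prey: 0+0-0=0; pred: 8+0-4=4
Step 11: prey: 0+0-0=0; pred: 4+0-2=2
Max prey = 59 at step 3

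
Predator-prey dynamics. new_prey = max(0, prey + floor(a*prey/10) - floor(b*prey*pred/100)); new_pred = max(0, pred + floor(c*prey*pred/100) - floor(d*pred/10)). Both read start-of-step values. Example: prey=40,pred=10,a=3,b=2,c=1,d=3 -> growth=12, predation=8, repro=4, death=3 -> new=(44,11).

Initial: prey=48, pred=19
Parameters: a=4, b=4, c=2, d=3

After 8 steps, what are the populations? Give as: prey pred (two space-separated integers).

Answer: 0 7

Derivation:
Step 1: prey: 48+19-36=31; pred: 19+18-5=32
Step 2: prey: 31+12-39=4; pred: 32+19-9=42
Step 3: prey: 4+1-6=0; pred: 42+3-12=33
Step 4: prey: 0+0-0=0; pred: 33+0-9=24
Step 5: prey: 0+0-0=0; pred: 24+0-7=17
Step 6: prey: 0+0-0=0; pred: 17+0-5=12
Step 7: prey: 0+0-0=0; pred: 12+0-3=9
Step 8: prey: 0+0-0=0; pred: 9+0-2=7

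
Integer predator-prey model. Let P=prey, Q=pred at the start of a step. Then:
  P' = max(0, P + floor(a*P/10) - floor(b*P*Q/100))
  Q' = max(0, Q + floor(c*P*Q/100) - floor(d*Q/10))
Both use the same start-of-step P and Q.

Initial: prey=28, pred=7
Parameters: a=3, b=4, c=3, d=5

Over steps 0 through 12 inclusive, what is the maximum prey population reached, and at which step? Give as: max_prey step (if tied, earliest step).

Step 1: prey: 28+8-7=29; pred: 7+5-3=9
Step 2: prey: 29+8-10=27; pred: 9+7-4=12
Step 3: prey: 27+8-12=23; pred: 12+9-6=15
Step 4: prey: 23+6-13=16; pred: 15+10-7=18
Step 5: prey: 16+4-11=9; pred: 18+8-9=17
Step 6: prey: 9+2-6=5; pred: 17+4-8=13
Step 7: prey: 5+1-2=4; pred: 13+1-6=8
Step 8: prey: 4+1-1=4; pred: 8+0-4=4
Step 9: prey: 4+1-0=5; pred: 4+0-2=2
Step 10: prey: 5+1-0=6; pred: 2+0-1=1
Step 11: prey: 6+1-0=7; pred: 1+0-0=1
Step 12: prey: 7+2-0=9; pred: 1+0-0=1
Max prey = 29 at step 1

Answer: 29 1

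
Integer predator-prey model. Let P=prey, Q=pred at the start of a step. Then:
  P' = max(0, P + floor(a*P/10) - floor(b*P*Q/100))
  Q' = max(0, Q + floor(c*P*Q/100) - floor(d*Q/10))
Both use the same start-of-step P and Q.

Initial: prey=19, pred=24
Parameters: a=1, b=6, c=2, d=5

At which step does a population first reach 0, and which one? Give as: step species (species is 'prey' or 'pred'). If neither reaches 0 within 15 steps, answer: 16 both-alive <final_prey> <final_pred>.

Step 1: prey: 19+1-27=0; pred: 24+9-12=21
First extinction: prey at step 1

Answer: 1 prey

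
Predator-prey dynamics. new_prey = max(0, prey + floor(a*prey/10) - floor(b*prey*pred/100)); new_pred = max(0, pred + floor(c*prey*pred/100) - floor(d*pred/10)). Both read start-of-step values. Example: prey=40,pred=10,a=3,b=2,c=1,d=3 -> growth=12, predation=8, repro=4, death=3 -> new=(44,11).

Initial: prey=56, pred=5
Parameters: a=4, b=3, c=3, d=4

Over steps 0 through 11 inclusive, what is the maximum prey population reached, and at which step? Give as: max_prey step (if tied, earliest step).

Step 1: prey: 56+22-8=70; pred: 5+8-2=11
Step 2: prey: 70+28-23=75; pred: 11+23-4=30
Step 3: prey: 75+30-67=38; pred: 30+67-12=85
Step 4: prey: 38+15-96=0; pred: 85+96-34=147
Step 5: prey: 0+0-0=0; pred: 147+0-58=89
Step 6: prey: 0+0-0=0; pred: 89+0-35=54
Step 7: prey: 0+0-0=0; pred: 54+0-21=33
Step 8: prey: 0+0-0=0; pred: 33+0-13=20
Step 9: prey: 0+0-0=0; pred: 20+0-8=12
Step 10: prey: 0+0-0=0; pred: 12+0-4=8
Step 11: prey: 0+0-0=0; pred: 8+0-3=5
Max prey = 75 at step 2

Answer: 75 2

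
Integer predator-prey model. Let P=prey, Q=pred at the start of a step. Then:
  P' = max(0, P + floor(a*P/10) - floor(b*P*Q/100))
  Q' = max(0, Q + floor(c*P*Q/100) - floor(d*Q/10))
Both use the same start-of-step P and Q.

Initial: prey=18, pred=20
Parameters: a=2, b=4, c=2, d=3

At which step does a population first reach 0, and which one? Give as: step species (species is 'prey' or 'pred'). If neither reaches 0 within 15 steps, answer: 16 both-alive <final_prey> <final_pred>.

Answer: 16 both-alive 1 3

Derivation:
Step 1: prey: 18+3-14=7; pred: 20+7-6=21
Step 2: prey: 7+1-5=3; pred: 21+2-6=17
Step 3: prey: 3+0-2=1; pred: 17+1-5=13
Step 4: prey: 1+0-0=1; pred: 13+0-3=10
Step 5: prey: 1+0-0=1; pred: 10+0-3=7
Step 6: prey: 1+0-0=1; pred: 7+0-2=5
Step 7: prey: 1+0-0=1; pred: 5+0-1=4
Step 8: prey: 1+0-0=1; pred: 4+0-1=3
Step 9: prey: 1+0-0=1; pred: 3+0-0=3
Steps 10-15: state stable at prey=1, pred=3 (no change)
No extinction within 15 steps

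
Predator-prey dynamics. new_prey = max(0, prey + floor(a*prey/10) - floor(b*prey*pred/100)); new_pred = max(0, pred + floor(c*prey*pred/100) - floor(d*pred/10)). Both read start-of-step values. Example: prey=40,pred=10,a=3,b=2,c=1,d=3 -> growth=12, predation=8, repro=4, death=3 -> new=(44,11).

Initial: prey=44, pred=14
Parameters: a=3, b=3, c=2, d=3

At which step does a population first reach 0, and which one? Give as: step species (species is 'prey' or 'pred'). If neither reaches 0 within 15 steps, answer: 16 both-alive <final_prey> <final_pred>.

Step 1: prey: 44+13-18=39; pred: 14+12-4=22
Step 2: prey: 39+11-25=25; pred: 22+17-6=33
Step 3: prey: 25+7-24=8; pred: 33+16-9=40
Step 4: prey: 8+2-9=1; pred: 40+6-12=34
Step 5: prey: 1+0-1=0; pred: 34+0-10=24
First extinction: prey at step 5

Answer: 5 prey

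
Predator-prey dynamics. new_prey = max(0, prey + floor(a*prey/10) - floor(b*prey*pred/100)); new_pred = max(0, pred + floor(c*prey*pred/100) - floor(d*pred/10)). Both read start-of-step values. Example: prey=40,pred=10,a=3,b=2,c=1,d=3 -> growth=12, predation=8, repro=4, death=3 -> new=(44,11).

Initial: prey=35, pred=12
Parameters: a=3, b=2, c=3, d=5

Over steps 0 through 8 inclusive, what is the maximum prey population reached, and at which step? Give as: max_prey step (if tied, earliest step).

Step 1: prey: 35+10-8=37; pred: 12+12-6=18
Step 2: prey: 37+11-13=35; pred: 18+19-9=28
Step 3: prey: 35+10-19=26; pred: 28+29-14=43
Step 4: prey: 26+7-22=11; pred: 43+33-21=55
Step 5: prey: 11+3-12=2; pred: 55+18-27=46
Step 6: prey: 2+0-1=1; pred: 46+2-23=25
Step 7: prey: 1+0-0=1; pred: 25+0-12=13
Step 8: prey: 1+0-0=1; pred: 13+0-6=7
Max prey = 37 at step 1

Answer: 37 1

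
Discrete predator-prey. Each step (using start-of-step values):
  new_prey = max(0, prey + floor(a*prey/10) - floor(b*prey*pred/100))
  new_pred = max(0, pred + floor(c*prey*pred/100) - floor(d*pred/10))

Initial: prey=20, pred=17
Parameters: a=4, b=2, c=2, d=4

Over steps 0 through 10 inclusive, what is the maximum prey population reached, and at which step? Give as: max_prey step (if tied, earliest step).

Step 1: prey: 20+8-6=22; pred: 17+6-6=17
Step 2: prey: 22+8-7=23; pred: 17+7-6=18
Step 3: prey: 23+9-8=24; pred: 18+8-7=19
Step 4: prey: 24+9-9=24; pred: 19+9-7=21
Step 5: prey: 24+9-10=23; pred: 21+10-8=23
Step 6: prey: 23+9-10=22; pred: 23+10-9=24
Step 7: prey: 22+8-10=20; pred: 24+10-9=25
Step 8: prey: 20+8-10=18; pred: 25+10-10=25
Step 9: prey: 18+7-9=16; pred: 25+9-10=24
Step 10: prey: 16+6-7=15; pred: 24+7-9=22
Max prey = 24 at step 3

Answer: 24 3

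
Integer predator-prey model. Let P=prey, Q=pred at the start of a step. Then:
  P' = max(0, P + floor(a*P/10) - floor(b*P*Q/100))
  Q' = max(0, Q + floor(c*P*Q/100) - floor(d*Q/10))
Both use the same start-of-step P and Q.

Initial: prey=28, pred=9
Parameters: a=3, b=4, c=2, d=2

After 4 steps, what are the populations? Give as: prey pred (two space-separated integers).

Answer: 6 21

Derivation:
Step 1: prey: 28+8-10=26; pred: 9+5-1=13
Step 2: prey: 26+7-13=20; pred: 13+6-2=17
Step 3: prey: 20+6-13=13; pred: 17+6-3=20
Step 4: prey: 13+3-10=6; pred: 20+5-4=21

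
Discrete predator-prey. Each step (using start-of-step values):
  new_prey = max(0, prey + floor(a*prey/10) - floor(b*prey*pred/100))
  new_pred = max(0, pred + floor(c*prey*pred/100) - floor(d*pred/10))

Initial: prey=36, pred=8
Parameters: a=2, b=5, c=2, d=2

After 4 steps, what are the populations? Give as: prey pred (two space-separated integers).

Answer: 2 17

Derivation:
Step 1: prey: 36+7-14=29; pred: 8+5-1=12
Step 2: prey: 29+5-17=17; pred: 12+6-2=16
Step 3: prey: 17+3-13=7; pred: 16+5-3=18
Step 4: prey: 7+1-6=2; pred: 18+2-3=17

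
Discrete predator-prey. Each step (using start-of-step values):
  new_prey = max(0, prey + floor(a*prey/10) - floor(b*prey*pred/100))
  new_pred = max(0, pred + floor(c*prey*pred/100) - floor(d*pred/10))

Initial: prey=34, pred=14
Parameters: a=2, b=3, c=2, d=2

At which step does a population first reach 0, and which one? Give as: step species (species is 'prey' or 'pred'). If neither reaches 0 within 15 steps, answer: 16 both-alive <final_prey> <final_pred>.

Answer: 16 both-alive 1 4

Derivation:
Step 1: prey: 34+6-14=26; pred: 14+9-2=21
Step 2: prey: 26+5-16=15; pred: 21+10-4=27
Step 3: prey: 15+3-12=6; pred: 27+8-5=30
Step 4: prey: 6+1-5=2; pred: 30+3-6=27
Step 5: prey: 2+0-1=1; pred: 27+1-5=23
Step 6: prey: 1+0-0=1; pred: 23+0-4=19
Step 7: prey: 1+0-0=1; pred: 19+0-3=16
Step 8: prey: 1+0-0=1; pred: 16+0-3=13
Step 9: prey: 1+0-0=1; pred: 13+0-2=11
Step 10: prey: 1+0-0=1; pred: 11+0-2=9
Step 11: prey: 1+0-0=1; pred: 9+0-1=8
Step 12: prey: 1+0-0=1; pred: 8+0-1=7
Step 13: prey: 1+0-0=1; pred: 7+0-1=6
Step 14: prey: 1+0-0=1; pred: 6+0-1=5
Step 15: prey: 1+0-0=1; pred: 5+0-1=4
No extinction within 15 steps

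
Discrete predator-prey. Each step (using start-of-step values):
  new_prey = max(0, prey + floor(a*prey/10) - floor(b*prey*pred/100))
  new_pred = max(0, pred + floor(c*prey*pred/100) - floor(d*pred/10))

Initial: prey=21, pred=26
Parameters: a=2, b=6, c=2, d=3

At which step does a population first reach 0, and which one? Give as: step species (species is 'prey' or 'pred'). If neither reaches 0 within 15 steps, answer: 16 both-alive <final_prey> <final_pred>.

Answer: 1 prey

Derivation:
Step 1: prey: 21+4-32=0; pred: 26+10-7=29
First extinction: prey at step 1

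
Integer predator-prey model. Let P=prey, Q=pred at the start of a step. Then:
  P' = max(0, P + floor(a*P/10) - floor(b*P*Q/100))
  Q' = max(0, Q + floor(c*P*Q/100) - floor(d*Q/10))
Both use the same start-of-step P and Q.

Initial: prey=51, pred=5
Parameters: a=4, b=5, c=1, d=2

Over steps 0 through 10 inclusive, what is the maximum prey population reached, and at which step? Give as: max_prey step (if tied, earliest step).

Step 1: prey: 51+20-12=59; pred: 5+2-1=6
Step 2: prey: 59+23-17=65; pred: 6+3-1=8
Step 3: prey: 65+26-26=65; pred: 8+5-1=12
Step 4: prey: 65+26-39=52; pred: 12+7-2=17
Step 5: prey: 52+20-44=28; pred: 17+8-3=22
Step 6: prey: 28+11-30=9; pred: 22+6-4=24
Step 7: prey: 9+3-10=2; pred: 24+2-4=22
Step 8: prey: 2+0-2=0; pred: 22+0-4=18
Step 9: prey: 0+0-0=0; pred: 18+0-3=15
Step 10: prey: 0+0-0=0; pred: 15+0-3=12
Max prey = 65 at step 2

Answer: 65 2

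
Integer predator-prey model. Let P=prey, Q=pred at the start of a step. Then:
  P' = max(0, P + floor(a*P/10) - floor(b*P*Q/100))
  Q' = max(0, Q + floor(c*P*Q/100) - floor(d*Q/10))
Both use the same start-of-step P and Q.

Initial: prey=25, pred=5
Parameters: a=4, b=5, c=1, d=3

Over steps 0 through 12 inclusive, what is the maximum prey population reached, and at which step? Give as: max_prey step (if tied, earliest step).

Step 1: prey: 25+10-6=29; pred: 5+1-1=5
Step 2: prey: 29+11-7=33; pred: 5+1-1=5
Step 3: prey: 33+13-8=38; pred: 5+1-1=5
Step 4: prey: 38+15-9=44; pred: 5+1-1=5
Step 5: prey: 44+17-11=50; pred: 5+2-1=6
Step 6: prey: 50+20-15=55; pred: 6+3-1=8
Step 7: prey: 55+22-22=55; pred: 8+4-2=10
Step 8: prey: 55+22-27=50; pred: 10+5-3=12
Step 9: prey: 50+20-30=40; pred: 12+6-3=15
Step 10: prey: 40+16-30=26; pred: 15+6-4=17
Step 11: prey: 26+10-22=14; pred: 17+4-5=16
Step 12: prey: 14+5-11=8; pred: 16+2-4=14
Max prey = 55 at step 6

Answer: 55 6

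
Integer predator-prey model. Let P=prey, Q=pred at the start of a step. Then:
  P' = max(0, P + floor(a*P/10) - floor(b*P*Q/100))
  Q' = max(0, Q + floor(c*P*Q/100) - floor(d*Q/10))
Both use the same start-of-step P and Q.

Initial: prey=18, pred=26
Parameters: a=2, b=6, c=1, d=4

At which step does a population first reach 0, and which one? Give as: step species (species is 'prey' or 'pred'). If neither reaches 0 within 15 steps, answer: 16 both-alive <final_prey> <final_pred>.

Step 1: prey: 18+3-28=0; pred: 26+4-10=20
First extinction: prey at step 1

Answer: 1 prey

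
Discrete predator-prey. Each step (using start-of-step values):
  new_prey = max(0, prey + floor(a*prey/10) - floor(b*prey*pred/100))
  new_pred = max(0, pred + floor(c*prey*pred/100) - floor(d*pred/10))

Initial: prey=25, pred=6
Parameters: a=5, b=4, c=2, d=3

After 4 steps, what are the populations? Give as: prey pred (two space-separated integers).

Answer: 39 21

Derivation:
Step 1: prey: 25+12-6=31; pred: 6+3-1=8
Step 2: prey: 31+15-9=37; pred: 8+4-2=10
Step 3: prey: 37+18-14=41; pred: 10+7-3=14
Step 4: prey: 41+20-22=39; pred: 14+11-4=21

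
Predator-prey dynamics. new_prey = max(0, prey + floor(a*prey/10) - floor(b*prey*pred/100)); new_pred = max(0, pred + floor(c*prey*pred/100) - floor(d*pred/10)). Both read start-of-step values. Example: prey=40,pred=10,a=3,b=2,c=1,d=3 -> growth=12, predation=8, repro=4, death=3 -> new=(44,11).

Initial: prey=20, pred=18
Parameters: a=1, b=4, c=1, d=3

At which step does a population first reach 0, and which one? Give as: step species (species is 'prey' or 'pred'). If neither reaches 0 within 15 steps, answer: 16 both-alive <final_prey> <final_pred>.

Step 1: prey: 20+2-14=8; pred: 18+3-5=16
Step 2: prey: 8+0-5=3; pred: 16+1-4=13
Step 3: prey: 3+0-1=2; pred: 13+0-3=10
Step 4: prey: 2+0-0=2; pred: 10+0-3=7
Step 5: prey: 2+0-0=2; pred: 7+0-2=5
Step 6: prey: 2+0-0=2; pred: 5+0-1=4
Step 7: prey: 2+0-0=2; pred: 4+0-1=3
Step 8: prey: 2+0-0=2; pred: 3+0-0=3
Steps 9-15: state stable at prey=2, pred=3 (no change)
No extinction within 15 steps

Answer: 16 both-alive 2 3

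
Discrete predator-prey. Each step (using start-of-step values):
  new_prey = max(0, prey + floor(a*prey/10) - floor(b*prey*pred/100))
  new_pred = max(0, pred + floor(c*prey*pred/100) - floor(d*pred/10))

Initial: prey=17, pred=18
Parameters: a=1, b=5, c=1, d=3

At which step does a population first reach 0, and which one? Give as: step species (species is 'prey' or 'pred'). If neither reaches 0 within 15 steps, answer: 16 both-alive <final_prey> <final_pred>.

Answer: 16 both-alive 1 3

Derivation:
Step 1: prey: 17+1-15=3; pred: 18+3-5=16
Step 2: prey: 3+0-2=1; pred: 16+0-4=12
Step 3: prey: 1+0-0=1; pred: 12+0-3=9
Step 4: prey: 1+0-0=1; pred: 9+0-2=7
Step 5: prey: 1+0-0=1; pred: 7+0-2=5
Step 6: prey: 1+0-0=1; pred: 5+0-1=4
Step 7: prey: 1+0-0=1; pred: 4+0-1=3
Step 8: prey: 1+0-0=1; pred: 3+0-0=3
Steps 9-15: state stable at prey=1, pred=3 (no change)
No extinction within 15 steps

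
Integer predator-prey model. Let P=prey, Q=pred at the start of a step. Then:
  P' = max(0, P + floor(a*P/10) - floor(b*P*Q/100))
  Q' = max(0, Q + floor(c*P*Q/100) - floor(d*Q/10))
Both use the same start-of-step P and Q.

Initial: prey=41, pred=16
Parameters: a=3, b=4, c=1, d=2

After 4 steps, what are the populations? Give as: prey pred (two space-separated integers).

Answer: 4 17

Derivation:
Step 1: prey: 41+12-26=27; pred: 16+6-3=19
Step 2: prey: 27+8-20=15; pred: 19+5-3=21
Step 3: prey: 15+4-12=7; pred: 21+3-4=20
Step 4: prey: 7+2-5=4; pred: 20+1-4=17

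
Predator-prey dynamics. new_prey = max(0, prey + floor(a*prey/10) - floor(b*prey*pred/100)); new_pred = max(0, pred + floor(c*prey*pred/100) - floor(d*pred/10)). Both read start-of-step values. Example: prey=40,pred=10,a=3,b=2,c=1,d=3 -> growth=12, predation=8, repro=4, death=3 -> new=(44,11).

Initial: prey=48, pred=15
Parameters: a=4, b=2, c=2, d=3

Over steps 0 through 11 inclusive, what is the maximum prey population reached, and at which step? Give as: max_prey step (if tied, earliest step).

Step 1: prey: 48+19-14=53; pred: 15+14-4=25
Step 2: prey: 53+21-26=48; pred: 25+26-7=44
Step 3: prey: 48+19-42=25; pred: 44+42-13=73
Step 4: prey: 25+10-36=0; pred: 73+36-21=88
Step 5: prey: 0+0-0=0; pred: 88+0-26=62
Step 6: prey: 0+0-0=0; pred: 62+0-18=44
Step 7: prey: 0+0-0=0; pred: 44+0-13=31
Step 8: prey: 0+0-0=0; pred: 31+0-9=22
Step 9: prey: 0+0-0=0; pred: 22+0-6=16
Step 10: prey: 0+0-0=0; pred: 16+0-4=12
Step 11: prey: 0+0-0=0; pred: 12+0-3=9
Max prey = 53 at step 1

Answer: 53 1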